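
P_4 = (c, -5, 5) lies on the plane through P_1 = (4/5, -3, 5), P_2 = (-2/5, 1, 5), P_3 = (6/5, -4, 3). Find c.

7/5

The plane through P_1, P_2, P_3 has equation −8x − (12/5)y − (2/5)z = -6/5.
Substituting P_4: (-8)c + (10) = -6/5, so c = 7/5.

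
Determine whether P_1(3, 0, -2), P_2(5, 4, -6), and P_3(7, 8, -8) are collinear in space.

P_1P_2 = (2, 4, -4), P_1P_3 = (4, 8, -6).
Comparing components 2 and 3: (4)(-6) − (-4)(8) = 8 ≠ 0, so P_1P_2 and P_1P_3 are not parallel and the points are not collinear.

No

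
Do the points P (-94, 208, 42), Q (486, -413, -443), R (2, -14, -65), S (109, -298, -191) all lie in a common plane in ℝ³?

No

A normal to the plane through P, Q, R is n = PQ × PR = (-41223, 15500, -69144).
The plane has equation n·X = 4194914. For S: n·S = 4094197.
4094197 ≠ 4194914, so S is off the plane.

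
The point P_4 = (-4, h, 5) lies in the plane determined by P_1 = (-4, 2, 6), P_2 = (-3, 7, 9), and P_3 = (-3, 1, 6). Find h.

The plane through P_1, P_2, P_3 has equation 3x + 3y − 6z = -42.
Substituting P_4: (3)h + (-42) = -42, so h = 0.

0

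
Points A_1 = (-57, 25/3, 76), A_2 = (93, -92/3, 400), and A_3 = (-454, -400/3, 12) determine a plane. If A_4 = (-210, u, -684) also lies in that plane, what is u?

542/3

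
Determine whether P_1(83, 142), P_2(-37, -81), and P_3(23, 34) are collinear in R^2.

No

P_1P_2 = (-120, -223), P_1P_3 = (-60, -108).
det[P_1P_2; P_1P_3] = (-120)(-108) − (-223)(-60) = -420.
The determinant is nonzero, so they are not collinear.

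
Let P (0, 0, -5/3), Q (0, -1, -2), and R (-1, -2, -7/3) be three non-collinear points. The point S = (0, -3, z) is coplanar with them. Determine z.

-8/3

The plane through P, Q, R has equation (1/3)y − 1z = 5/3.
Substituting S: (-1)z + (-1) = 5/3, so z = -8/3.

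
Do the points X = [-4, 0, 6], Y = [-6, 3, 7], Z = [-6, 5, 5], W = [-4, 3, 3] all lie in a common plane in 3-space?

Yes

A normal to the plane through X, Y, Z is n = XY × XZ = (-8, -4, -4).
The plane has equation n·P = 8. For W: n·W = 8.
Equal, so W lies in the plane and all four are coplanar.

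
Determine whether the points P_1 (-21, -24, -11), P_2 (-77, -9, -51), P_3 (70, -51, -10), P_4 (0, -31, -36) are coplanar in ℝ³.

No

With P_1 as base: P_1P_2 = (-56, 15, -40), P_1P_3 = (91, -27, 1), P_1P_4 = (21, -7, -25).
P_1P_3 × P_1P_4 = (682, 2296, -70).
P_1P_2 · (P_1P_3 × P_1P_4) = -952.
Since -952 ≠ 0, the four points are not coplanar.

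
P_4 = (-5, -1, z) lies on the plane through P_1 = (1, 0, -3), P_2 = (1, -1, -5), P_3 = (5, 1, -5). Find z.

Coplanarity requires P_1P_2 · (P_1P_3 × P_1P_4) = 0.
P_1P_2 = (0, -1, -2), P_1P_3 = (4, 1, -2); the triple product is linear in z with coefficient 4 and constant term -4.
Setting it to zero: z = 1.

1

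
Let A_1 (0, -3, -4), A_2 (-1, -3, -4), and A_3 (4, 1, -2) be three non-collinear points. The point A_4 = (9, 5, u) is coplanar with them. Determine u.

A normal to the plane is n = A_1A_2 × A_1A_3 = (0, 2, -4).
A_4 lies in the plane iff n · A_1A_4 = 0.
This gives (-4)u + (0) = 0, so u = 0.

0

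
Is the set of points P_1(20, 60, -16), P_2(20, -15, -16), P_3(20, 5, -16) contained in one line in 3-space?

P_1P_2 = (0, -75, 0), P_1P_3 = (0, -55, 0).
P_1P_2 × P_1P_3 = (0, 0, 0).
The cross product vanishes, so the three points are collinear.

Yes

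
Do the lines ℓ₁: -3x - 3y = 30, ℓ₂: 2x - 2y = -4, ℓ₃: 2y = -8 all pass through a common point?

Lines aᵢx + bᵢy = cᵢ with pairwise distinct directions are concurrent exactly when det[aᵢ bᵢ cᵢ] = 0.
Here the determinant is 0.
It vanishes, so the lines are concurrent at (-6, -4).

Yes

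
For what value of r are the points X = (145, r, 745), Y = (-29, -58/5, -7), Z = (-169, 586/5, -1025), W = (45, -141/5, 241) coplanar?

-403/5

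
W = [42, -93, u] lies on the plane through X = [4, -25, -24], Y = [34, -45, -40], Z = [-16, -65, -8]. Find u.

-40

The plane through X, Y, Z has equation −960x − 160y − 1600z = 38560.
Substituting W: (-1600)u + (-25440) = 38560, so u = -40.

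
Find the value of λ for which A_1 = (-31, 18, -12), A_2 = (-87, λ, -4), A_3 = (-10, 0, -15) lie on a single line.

66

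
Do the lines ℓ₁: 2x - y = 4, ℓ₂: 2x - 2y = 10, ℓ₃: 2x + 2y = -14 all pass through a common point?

Yes

Lines aᵢx + bᵢy = cᵢ with pairwise distinct directions are concurrent exactly when det[aᵢ bᵢ cᵢ] = 0.
Here the determinant is 0.
It vanishes, so the lines are concurrent at (-1, -6).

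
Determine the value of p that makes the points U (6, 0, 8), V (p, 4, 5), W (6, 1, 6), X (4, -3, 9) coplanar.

The points are coplanar iff UV · (UW × UX) = 0.
Expanding, this is linear in p: (-5)p + (40) = 0.
So p = 8.

8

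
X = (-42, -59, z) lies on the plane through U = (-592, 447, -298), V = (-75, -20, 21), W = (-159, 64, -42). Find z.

A normal to the plane is n = UV × UW = (2625, 5775, 4200).
X lies in the plane iff n · UX = 0.
This gives (4200)z + (-226800) = 0, so z = 54.

54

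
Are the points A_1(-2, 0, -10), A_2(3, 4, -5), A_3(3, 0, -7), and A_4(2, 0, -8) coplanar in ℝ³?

No

With A_1 as base: A_1A_2 = (5, 4, 5), A_1A_3 = (5, 0, 3), A_1A_4 = (4, 0, 2).
A_1A_3 × A_1A_4 = (0, 2, 0).
A_1A_2 · (A_1A_3 × A_1A_4) = 8.
Since 8 ≠ 0, the four points are not coplanar.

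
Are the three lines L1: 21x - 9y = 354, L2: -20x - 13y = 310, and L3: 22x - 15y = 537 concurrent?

No

The three lines meet at one point iff the augmented coefficient matrix [aᵢ bᵢ cᵢ] has rank < 3, i.e. its determinant vanishes.
Here the determinant is 453.
Nonzero, so no common point exists.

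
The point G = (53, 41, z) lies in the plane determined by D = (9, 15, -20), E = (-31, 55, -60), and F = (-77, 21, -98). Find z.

17

The plane through D, E, F has equation −2880x + 320y + 3200z = -85120.
Substituting G: (3200)z + (-139520) = -85120, so z = 17.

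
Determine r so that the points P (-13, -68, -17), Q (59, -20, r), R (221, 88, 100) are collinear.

19

Direction PR = (234, 156, 117). From the x-coordinate of Q, the parameter along the line is τ = (59 − (-13))/234 = 4/13.
Then r = (-17) + 4/13·(117) = 19.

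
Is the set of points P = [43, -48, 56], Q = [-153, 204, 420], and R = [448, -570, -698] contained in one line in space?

No

PQ = (-196, 252, 364), PR = (405, -522, -754).
PQ × PR = (0, -364, 252).
The cross product is nonzero, so the points do not lie on one line.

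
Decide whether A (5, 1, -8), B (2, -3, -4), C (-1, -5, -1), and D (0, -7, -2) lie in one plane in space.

No

A normal to the plane through A, B, C is n = AB × AC = (-4, -3, -6).
The plane has equation n·P = 25. For D: n·D = 33.
33 ≠ 25, so D is off the plane.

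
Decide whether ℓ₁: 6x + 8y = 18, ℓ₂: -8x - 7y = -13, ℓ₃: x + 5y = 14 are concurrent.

Yes

Intersecting ℓ₁ and ℓ₂: solving the 2×2 system gives (x, y) = (-1, 3).
Substitute into ℓ₃: (1)(-1) + (5)(3) = 14.
This equals 14, so (-1, 3) lies on all three lines and they are concurrent.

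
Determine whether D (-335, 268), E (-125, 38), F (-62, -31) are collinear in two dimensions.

Yes

DE = (210, -230), DF = (273, -299).
det[DE; DF] = (210)(-299) − (-230)(273) = 0.
The determinant is zero, so the points are collinear.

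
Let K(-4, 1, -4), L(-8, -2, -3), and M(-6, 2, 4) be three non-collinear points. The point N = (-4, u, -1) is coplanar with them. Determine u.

A normal to the plane is n = KL × KM = (-25, 30, -10).
N lies in the plane iff n · KN = 0.
This gives (30)u + (-60) = 0, so u = 2.

2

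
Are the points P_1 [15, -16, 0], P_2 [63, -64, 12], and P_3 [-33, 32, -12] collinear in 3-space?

Yes

P_1P_2 = (48, -48, 12), P_1P_3 = (-48, 48, -12).
Each component of P_1P_3 is -1 times the corresponding component of P_1P_2, so P_1P_3 = -1·P_1P_2 and the points are collinear.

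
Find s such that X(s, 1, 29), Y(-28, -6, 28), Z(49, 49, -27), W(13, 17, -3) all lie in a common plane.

-27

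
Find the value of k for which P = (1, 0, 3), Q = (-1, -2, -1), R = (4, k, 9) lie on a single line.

Collinearity requires PQ × PR = 0; each component is linear in k.
The x-component gives (4)k + (-12) = 0, so k = 3.
The remaining components then also vanish.

3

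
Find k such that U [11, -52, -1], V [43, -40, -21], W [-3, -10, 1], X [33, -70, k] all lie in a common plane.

-11

Normal to plane UVW: n = (864, 216, 1512); plane equation n·P = -3240.
Requiring n·X = -3240: (1512)k + (13392) = -3240.
So k = -11.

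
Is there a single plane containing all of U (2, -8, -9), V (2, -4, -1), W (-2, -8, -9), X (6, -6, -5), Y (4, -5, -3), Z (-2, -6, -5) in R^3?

The plane through U, V, W has normal n = UV × UW = (0, -32, 16) and equation n·P = 112.
Checking the remaining points: n·X = 112, n·Y = 112, n·Z = 112.
All equal 112, so all 6 points lie in one plane.

Yes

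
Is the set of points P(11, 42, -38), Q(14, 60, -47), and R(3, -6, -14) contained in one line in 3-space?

PQ = (3, 18, -9), PR = (-8, -48, 24).
PQ × PR = (0, 0, 0).
The cross product vanishes, so the three points are collinear.

Yes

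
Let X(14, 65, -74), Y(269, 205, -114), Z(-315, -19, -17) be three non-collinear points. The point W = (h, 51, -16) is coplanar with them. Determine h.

-599/2

A normal to the plane is n = XY × XZ = (4620, -1375, 24640).
W lies in the plane iff n · XW = 0.
This gives (4620)h + (1383690) = 0, so h = -599/2.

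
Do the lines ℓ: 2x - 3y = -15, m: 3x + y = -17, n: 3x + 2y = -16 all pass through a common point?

Intersecting ℓ and m: solving the 2×2 system gives (x, y) = (-6, 1).
Substitute into n: (3)(-6) + (2)(1) = -16.
This equals -16, so (-6, 1) lies on all three lines and they are concurrent.

Yes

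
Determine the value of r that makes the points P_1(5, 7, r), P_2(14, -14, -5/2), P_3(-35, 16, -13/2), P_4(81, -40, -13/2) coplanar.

Coplanarity ⇔ det[P_1P_2; P_1P_3; P_1P_4] = 0.
Expanding, this is linear in r: (736)r + (9568) = 0.
So r = -13.

-13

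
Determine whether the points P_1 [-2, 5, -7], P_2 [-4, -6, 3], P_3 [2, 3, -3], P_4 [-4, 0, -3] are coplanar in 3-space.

Yes

The four points are coplanar iff the 3×3 determinant with rows P_1P_2, P_1P_3, P_1P_4 is zero.
Rows: (-2, -11, 10), (4, -2, 4), (-2, -5, 4).
Expanding along the first row: (-2)(12) − (-11)(24) + (10)(-24) = 0.
Zero determinant ⇒ coplanar.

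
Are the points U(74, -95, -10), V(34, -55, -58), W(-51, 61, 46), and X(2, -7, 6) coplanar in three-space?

With U as base: UV = (-40, 40, -48), UW = (-125, 156, 56), UX = (-72, 88, 16).
UW × UX = (-2432, -2032, 232).
UV · (UW × UX) = 4864.
Since 4864 ≠ 0, the four points are not coplanar.

No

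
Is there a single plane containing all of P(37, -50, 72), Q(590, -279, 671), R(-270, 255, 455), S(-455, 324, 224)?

The four points are coplanar iff the 3×3 determinant with rows PQ, PR, PS is zero.
Rows: (553, -229, 599), (-307, 305, 383), (-492, 374, 152).
Expanding along the first row: (553)(-96882) − (-229)(141772) + (599)(35242) = 0.
Zero determinant ⇒ coplanar.

Yes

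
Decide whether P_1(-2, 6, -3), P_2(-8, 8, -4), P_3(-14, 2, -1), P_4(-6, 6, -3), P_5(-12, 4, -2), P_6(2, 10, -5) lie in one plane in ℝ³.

The plane through P_1, P_2, P_3 has normal n = P_1P_2 × P_1P_3 = (0, 24, 48) and equation n·P = 0.
Checking the remaining points: n·P_4 = 0, n·P_5 = 0, n·P_6 = 0.
All equal 0, so all 6 points lie in one plane.

Yes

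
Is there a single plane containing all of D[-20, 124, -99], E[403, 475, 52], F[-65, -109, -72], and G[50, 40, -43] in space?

No

A normal to the plane through D, E, F is n = DE × DF = (44660, -18216, -82764).
The plane has equation n·P = 5041652. For G: n·G = 5063212.
5063212 ≠ 5041652, so G is off the plane.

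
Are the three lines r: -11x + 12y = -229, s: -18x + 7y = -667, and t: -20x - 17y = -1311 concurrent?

Intersecting r and s: solving the 2×2 system gives (x, y) = (6401/139, 3215/139).
Substitute into t: (-20)(6401/139) + (-17)(3215/139) = -182675/139.
But t requires -1311 ≠ -182675/139, so the three lines have no common point.

No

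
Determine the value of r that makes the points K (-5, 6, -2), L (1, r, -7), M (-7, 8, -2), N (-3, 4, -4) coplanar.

0

Normal to plane KMN: n = (-4, -4, 0); plane equation n·P = -4.
Requiring n·L = -4: (-4)r + (-4) = -4.
So r = 0.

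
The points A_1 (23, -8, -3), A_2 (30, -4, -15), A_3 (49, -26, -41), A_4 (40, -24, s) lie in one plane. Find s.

-27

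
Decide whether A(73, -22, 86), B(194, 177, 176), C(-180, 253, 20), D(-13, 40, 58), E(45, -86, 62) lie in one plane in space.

Yes

The plane through A, B, C has normal n = AB × AC = (-37884, -14784, 83622) and equation n·P = 4751208.
Checking the remaining points: n·D = 4751208, n·E = 4751208.
All equal 4751208, so all 5 points lie in one plane.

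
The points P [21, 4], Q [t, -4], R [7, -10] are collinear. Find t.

13

Collinearity: (Q − P) must be parallel to (R − P) = (-14, -14).
Cross-multiplying the components: (t − 21)·(-14) = (-8)·(-14).
Solving gives t = 13.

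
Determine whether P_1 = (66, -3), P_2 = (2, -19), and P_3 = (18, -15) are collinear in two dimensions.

Yes

P_1P_2 = (-64, -16), P_1P_3 = (-48, -12).
det[P_1P_2; P_1P_3] = (-64)(-12) − (-16)(-48) = 0.
The determinant is zero, so the points are collinear.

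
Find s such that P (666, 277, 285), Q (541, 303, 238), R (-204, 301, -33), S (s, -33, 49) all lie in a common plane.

-32

Coplanarity ⇔ det[PQ; PR; PS] = 0.
Expanding, this is linear in s: (-7140)s + (-228480) = 0.
So s = -32.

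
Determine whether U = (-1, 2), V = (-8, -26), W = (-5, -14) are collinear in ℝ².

Yes

UV = (-7, -28), UW = (-4, -16).
Twice the signed area of △UVW is (-7)(-16) − (-28)(-4) = 0.
The triangle is degenerate (zero area), so the points are collinear.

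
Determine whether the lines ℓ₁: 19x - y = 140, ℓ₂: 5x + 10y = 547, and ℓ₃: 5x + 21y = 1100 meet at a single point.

Lines aᵢx + bᵢy = cᵢ with pairwise distinct directions are concurrent exactly when det[aᵢ bᵢ cᵢ] = 0.
Here the determinant is 1212.
Nonzero, so no common point exists.

No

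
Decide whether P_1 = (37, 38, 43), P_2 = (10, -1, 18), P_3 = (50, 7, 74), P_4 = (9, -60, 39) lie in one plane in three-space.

Yes

A normal to the plane through P_1, P_2, P_3 is n = P_1P_2 × P_1P_3 = (-1984, 512, 1344).
The plane has equation n·P = 3840. For P_4: n·P_4 = 3840.
Equal, so P_4 lies in the plane and all four are coplanar.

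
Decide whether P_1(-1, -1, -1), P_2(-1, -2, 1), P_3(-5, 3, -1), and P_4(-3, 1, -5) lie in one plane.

With P_1 as base: P_1P_2 = (0, -1, 2), P_1P_3 = (-4, 4, 0), P_1P_4 = (-2, 2, -4).
P_1P_3 × P_1P_4 = (-16, -16, 0).
P_1P_2 · (P_1P_3 × P_1P_4) = 16.
Since 16 ≠ 0, the four points are not coplanar.

No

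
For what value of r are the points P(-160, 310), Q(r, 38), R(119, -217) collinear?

-16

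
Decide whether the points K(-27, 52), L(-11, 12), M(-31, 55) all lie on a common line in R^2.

No

KL = (16, -40), KM = (-4, 3).
det[KL; KM] = (16)(3) − (-40)(-4) = -112.
The determinant is nonzero, so they are not collinear.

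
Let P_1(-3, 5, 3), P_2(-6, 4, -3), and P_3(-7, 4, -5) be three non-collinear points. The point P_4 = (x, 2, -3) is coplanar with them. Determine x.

A normal to the plane is n = P_1P_2 × P_1P_3 = (2, 0, -1).
P_4 lies in the plane iff n · P_1P_4 = 0.
This gives (2)x + (12) = 0, so x = -6.

-6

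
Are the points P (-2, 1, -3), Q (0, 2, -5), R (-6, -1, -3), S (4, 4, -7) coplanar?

A normal to the plane through P, Q, R is n = PQ × PR = (-4, 8, 0).
The plane has equation n·X = 16. For S: n·S = 16.
Equal, so S lies in the plane and all four are coplanar.

Yes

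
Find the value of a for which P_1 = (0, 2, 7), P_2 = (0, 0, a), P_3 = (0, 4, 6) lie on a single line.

8

Collinearity requires P_1P_2 × P_1P_3 = 0; each component is linear in a.
The x-component gives (-2)a + (16) = 0, so a = 8.
The remaining components then also vanish.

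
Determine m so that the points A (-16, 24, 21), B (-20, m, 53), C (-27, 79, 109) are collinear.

44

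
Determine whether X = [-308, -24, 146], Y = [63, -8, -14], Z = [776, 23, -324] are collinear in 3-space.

XY = (371, 16, -160), XZ = (1084, 47, -470).
XY × XZ = (0, 930, 93).
The cross product is nonzero, so the points do not lie on one line.

No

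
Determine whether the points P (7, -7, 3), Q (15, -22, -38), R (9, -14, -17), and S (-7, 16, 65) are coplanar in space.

Yes

A normal to the plane through P, Q, R is n = PQ × PR = (13, 78, -26).
The plane has equation n·X = -533. For S: n·S = -533.
Equal, so S lies in the plane and all four are coplanar.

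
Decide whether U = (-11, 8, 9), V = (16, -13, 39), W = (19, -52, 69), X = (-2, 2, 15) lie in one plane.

A normal to the plane through U, V, W is n = UV × UW = (540, -720, -990).
The plane has equation n·P = -20610. For X: n·X = -17370.
-17370 ≠ -20610, so X is off the plane.

No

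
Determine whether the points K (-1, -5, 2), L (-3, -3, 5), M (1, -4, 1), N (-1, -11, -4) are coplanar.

A normal to the plane through K, L, M is n = KL × KM = (-5, 4, -6).
The plane has equation n·P = -27. For N: n·N = -15.
-15 ≠ -27, so N is off the plane.

No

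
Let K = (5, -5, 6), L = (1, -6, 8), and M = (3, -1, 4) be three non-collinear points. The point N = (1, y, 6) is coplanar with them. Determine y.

A normal to the plane is n = KL × KM = (-6, -12, -18).
N lies in the plane iff n · KN = 0.
This gives (-12)y + (-36) = 0, so y = -3.

-3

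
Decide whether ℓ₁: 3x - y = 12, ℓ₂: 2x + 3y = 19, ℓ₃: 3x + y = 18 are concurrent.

The three lines meet at one point iff the augmented coefficient matrix [aᵢ bᵢ cᵢ] has rank < 3, i.e. its determinant vanishes.
Here the determinant is 0.
It vanishes, so the lines are concurrent at (5, 3).

Yes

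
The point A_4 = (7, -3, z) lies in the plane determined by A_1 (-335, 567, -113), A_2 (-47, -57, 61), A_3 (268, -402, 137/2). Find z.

Coplanarity requires A_1A_2 · (A_1A_3 × A_1A_4) = 0.
A_1A_2 = (288, -624, 174), A_1A_3 = (603, -969, 363/2); the triple product is linear in z with coefficient 97200 and constant term -97200.
Setting it to zero: z = 1.

1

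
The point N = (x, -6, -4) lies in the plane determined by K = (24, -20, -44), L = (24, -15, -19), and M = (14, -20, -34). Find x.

A normal to the plane is n = KL × KM = (50, -250, 50).
N lies in the plane iff n · KN = 0.
This gives (50)x + (-2700) = 0, so x = 54.

54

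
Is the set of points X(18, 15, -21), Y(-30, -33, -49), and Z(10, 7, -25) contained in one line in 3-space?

No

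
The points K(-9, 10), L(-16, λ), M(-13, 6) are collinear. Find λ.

The three points are collinear iff det[KL; KM] = 0.
This determinant is linear in λ: (4)λ + (-12) = 0, so λ = 3.

3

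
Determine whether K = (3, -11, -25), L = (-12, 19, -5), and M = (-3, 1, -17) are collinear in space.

KL = (-15, 30, 20), KM = (-6, 12, 8).
KL × KM = (0, 0, 0).
The cross product vanishes, so the three points are collinear.

Yes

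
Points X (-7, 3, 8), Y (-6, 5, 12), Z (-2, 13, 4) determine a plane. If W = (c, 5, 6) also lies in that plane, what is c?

-6

A normal to the plane is n = XY × XZ = (-48, 24, 0).
W lies in the plane iff n · XW = 0.
This gives (-48)c + (-288) = 0, so c = -6.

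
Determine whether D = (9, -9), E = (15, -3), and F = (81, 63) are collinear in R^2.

DE = (6, 6), DF = (72, 72).
Checking proportionality: DF = 12·DE, so the vectors are parallel and the points are collinear.

Yes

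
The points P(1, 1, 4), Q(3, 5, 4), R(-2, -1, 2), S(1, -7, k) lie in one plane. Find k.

8

The points are coplanar iff PQ · (PR × PS) = 0.
Expanding, this is linear in k: (8)k + (-64) = 0.
So k = 8.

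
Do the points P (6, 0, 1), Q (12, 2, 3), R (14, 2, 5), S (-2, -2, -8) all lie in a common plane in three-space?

A normal to the plane through P, Q, R is n = PQ × PR = (4, -8, -4).
The plane has equation n·X = 20. For S: n·S = 40.
40 ≠ 20, so S is off the plane.

No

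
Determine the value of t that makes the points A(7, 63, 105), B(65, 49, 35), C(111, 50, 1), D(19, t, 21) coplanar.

21

The points are coplanar iff AB · (AC × AD) = 0.
Expanding, this is linear in t: (-1248)t + (26208) = 0.
So t = 21.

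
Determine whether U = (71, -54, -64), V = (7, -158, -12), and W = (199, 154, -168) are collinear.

Yes

UV = (-64, -104, 52), UW = (128, 208, -104).
Each component of UW is -2 times the corresponding component of UV, so UW = -2·UV and the points are collinear.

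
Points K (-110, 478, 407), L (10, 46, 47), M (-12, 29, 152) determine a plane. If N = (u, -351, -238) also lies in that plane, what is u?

110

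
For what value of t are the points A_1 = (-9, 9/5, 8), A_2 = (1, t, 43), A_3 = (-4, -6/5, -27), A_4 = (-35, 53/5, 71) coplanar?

9/5

Coplanarity ⇔ det[A_1A_2; A_1A_3; A_1A_4] = 0.
Expanding, this is linear in t: (595)t + (-1071) = 0.
So t = 9/5.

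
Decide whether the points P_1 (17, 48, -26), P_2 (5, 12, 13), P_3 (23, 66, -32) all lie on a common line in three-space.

No

P_1P_2 = (-12, -36, 39), P_1P_3 = (6, 18, -6).
Comparing components 2 and 3: (-36)(-6) − (39)(18) = -486 ≠ 0, so P_1P_2 and P_1P_3 are not parallel and the points are not collinear.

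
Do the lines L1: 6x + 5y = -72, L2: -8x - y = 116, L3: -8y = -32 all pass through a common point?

No

Intersecting L1 and L2: solving the 2×2 system gives (x, y) = (-254/17, 60/17).
Substitute into L3: (0)(-254/17) + (-8)(60/17) = -480/17.
But L3 requires -32 ≠ -480/17, so the three lines have no common point.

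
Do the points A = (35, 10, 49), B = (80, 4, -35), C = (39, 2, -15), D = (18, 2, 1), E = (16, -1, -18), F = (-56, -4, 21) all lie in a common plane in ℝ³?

No

The plane through A, B, C has normal n = AB × AC = (-288, 2544, -336) and equation n·P = -1104.
Checking the remaining points: n·D = -432, n·E = -1104, n·F = -1104.
Since n·D = -432 ≠ -1104, D is off the plane and the points are not all coplanar.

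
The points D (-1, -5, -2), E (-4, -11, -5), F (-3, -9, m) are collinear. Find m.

Collinearity requires DE × DF = 0; each component is linear in m.
The x-component gives (-6)m + (-24) = 0, so m = -4.
The remaining components then also vanish.

-4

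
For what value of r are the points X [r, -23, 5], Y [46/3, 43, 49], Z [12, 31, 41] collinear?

-3

Collinearity requires XY × XZ = 0; each component is linear in r.
The y-component gives (-8)r + (-24) = 0, so r = -3.
The remaining components then also vanish.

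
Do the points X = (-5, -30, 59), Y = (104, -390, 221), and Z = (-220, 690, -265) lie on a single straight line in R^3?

XY = (109, -360, 162), XZ = (-215, 720, -324).
XY × XZ = (0, 486, 1080).
The cross product is nonzero, so the points do not lie on one line.

No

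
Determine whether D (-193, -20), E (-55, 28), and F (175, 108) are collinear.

Yes

DE = (138, 48), DF = (368, 128).
Checking proportionality: DF = 8/3·DE, so the vectors are parallel and the points are collinear.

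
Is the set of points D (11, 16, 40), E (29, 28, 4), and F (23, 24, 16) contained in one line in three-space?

DE = (18, 12, -36), DF = (12, 8, -24).
DE × DF = (0, 0, 0).
The cross product vanishes, so the three points are collinear.

Yes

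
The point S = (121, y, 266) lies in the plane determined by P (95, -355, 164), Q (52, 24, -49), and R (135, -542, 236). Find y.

A normal to the plane is n = PQ × PR = (-12543, -5424, -7119).
S lies in the plane iff n · PS = 0.
This gives (-5424)y + (-2977776) = 0, so y = -549.

-549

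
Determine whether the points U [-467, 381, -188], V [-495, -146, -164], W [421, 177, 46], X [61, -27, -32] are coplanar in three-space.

Yes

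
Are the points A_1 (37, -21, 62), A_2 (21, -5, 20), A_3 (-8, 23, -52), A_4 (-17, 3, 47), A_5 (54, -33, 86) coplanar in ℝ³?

No

The plane through A_1, A_2, A_3 has normal n = A_1A_2 × A_1A_3 = (24, 66, 16) and equation n·P = 494.
Checking the remaining points: n·A_4 = 542, n·A_5 = 494.
Since n·A_4 = 542 ≠ 494, A_4 is off the plane and the points are not all coplanar.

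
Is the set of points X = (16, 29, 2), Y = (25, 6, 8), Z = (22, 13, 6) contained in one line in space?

No

XY = (9, -23, 6), XZ = (6, -16, 4).
Comparing components 2 and 3: (-23)(4) − (6)(-16) = 4 ≠ 0, so XY and XZ are not parallel and the points are not collinear.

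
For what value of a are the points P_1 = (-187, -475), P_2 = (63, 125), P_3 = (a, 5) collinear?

13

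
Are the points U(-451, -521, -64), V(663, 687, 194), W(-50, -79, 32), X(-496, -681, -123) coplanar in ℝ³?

Yes

A normal to the plane through U, V, W is n = UV × UW = (1932, -3486, 7980).
The plane has equation n·P = 434154. For X: n·X = 434154.
Equal, so X lies in the plane and all four are coplanar.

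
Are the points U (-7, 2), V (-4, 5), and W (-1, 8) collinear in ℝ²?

Yes

UV = (3, 3), UW = (6, 6).
Checking proportionality: UW = 2·UV, so the vectors are parallel and the points are collinear.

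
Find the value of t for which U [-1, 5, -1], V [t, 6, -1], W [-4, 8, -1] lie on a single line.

-2

Direction UW = (-3, 3, 0). From the y-coordinate of V, the parameter along the line is τ = (6 − 5)/3 = 1/3.
Then t = (-1) + 1/3·(-3) = -2.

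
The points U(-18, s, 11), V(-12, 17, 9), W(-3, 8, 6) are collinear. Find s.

23

Direction VW = (9, -9, -3). From the x-coordinate of U, the parameter along the line is τ = (-18 − (-12))/9 = -2/3.
Then s = 17 + (-2/3)·(-9) = 23.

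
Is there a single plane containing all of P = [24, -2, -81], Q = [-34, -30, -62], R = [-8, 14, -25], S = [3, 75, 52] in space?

A normal to the plane through P, Q, R is n = PQ × PR = (-1872, 2640, -1824).
The plane has equation n·X = 97536. For S: n·S = 97536.
Equal, so S lies in the plane and all four are coplanar.

Yes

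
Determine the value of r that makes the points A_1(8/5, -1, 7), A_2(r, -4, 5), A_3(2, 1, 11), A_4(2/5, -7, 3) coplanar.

1

Coplanarity ⇔ det[A_1A_2; A_1A_3; A_1A_4] = 0.
Expanding, this is linear in r: (16)r + (-16) = 0.
So r = 1.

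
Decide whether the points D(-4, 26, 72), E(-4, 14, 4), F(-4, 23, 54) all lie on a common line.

DE = (0, -12, -68), DF = (0, -3, -18).
DE × DF = (12, 0, 0).
The cross product is nonzero, so the points do not lie on one line.

No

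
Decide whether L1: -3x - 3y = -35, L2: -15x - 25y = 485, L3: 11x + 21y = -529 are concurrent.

No

Intersecting L1 and L2: solving the 2×2 system gives (x, y) = (233/3, -66).
Substitute into L3: (11)(233/3) + (21)(-66) = -1595/3.
But L3 requires -529 ≠ -1595/3, so the three lines have no common point.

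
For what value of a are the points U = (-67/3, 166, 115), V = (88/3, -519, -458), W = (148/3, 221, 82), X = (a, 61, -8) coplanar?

58/3

Normal to plane UVW: n = (54120, -39360, 155800/3); plane equation n·P = -5310320/3.
Requiring n·X = -5310320/3: (54120)a + (-8449280/3) = -5310320/3.
So a = 58/3.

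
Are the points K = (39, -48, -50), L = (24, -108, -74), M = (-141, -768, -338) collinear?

KL = (-15, -60, -24), KM = (-180, -720, -288).
KL × KM = (0, 0, 0).
The cross product vanishes, so the three points are collinear.

Yes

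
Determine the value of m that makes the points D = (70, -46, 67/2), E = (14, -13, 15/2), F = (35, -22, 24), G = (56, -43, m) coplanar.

33/2

Normal to plane DEF: n = (621/2, 378, -189); plane equation n·P = -3969/2.
Requiring n·G = -3969/2: (-189)m + (1134) = -3969/2.
So m = 33/2.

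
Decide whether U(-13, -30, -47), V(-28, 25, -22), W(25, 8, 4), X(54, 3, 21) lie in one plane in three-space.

With U as base: UV = (-15, 55, 25), UW = (38, 38, 51), UX = (67, 33, 68).
UW × UX = (901, 833, -1292).
UV · (UW × UX) = 0.
The scalar triple product vanishes, so the four points are coplanar.

Yes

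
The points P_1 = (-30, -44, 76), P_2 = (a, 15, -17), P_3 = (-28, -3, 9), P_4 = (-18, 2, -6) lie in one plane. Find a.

Normal to plane P_1P_3P_4: n = (-280, -640, -400); plane equation n·P = 6160.
Requiring n·P_2 = 6160: (-280)a + (-2800) = 6160.
So a = -32.

-32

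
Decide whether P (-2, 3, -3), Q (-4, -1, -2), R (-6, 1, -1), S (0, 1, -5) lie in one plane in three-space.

A normal to the plane through P, Q, R is n = PQ × PR = (-6, 0, -12).
The plane has equation n·X = 48. For S: n·S = 60.
60 ≠ 48, so S is off the plane.

No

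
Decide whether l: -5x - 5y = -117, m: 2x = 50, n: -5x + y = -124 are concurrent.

No

Lines aᵢx + bᵢy = cᵢ with pairwise distinct directions are concurrent exactly when det[aᵢ bᵢ cᵢ] = 0.
Here the determinant is 26.
Nonzero, so no common point exists.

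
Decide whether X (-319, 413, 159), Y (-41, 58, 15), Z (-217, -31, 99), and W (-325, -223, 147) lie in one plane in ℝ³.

No

A normal to the plane through X, Y, Z is n = XY × XZ = (-42636, 1992, -87222).
The plane has equation n·P = 555282. For W: n·W = 590850.
590850 ≠ 555282, so W is off the plane.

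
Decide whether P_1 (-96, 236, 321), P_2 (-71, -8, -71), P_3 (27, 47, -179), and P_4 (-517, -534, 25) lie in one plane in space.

No

A normal to the plane through P_1, P_2, P_3 is n = P_1P_2 × P_1P_3 = (47912, -35716, 25287).
The plane has equation n·P = -4911401. For P_4: n·P_4 = -5065985.
-5065985 ≠ -4911401, so P_4 is off the plane.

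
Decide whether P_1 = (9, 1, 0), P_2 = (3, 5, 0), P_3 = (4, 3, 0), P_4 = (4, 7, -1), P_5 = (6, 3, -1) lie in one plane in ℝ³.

No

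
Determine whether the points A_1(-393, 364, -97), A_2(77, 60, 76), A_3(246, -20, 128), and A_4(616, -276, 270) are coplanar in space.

The four points are coplanar iff the 3×3 determinant with rows A_1A_2, A_1A_3, A_1A_4 is zero.
Rows: (470, -304, 173), (639, -384, 225), (1009, -640, 367).
Expanding along the first row: (470)(3072) − (-304)(7488) + (173)(-21504) = 0.
Zero determinant ⇒ coplanar.

Yes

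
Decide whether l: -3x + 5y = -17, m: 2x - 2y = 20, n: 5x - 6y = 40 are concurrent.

No

Lines aᵢx + bᵢy = cᵢ with pairwise distinct directions are concurrent exactly when det[aᵢ bᵢ cᵢ] = 0.
Here the determinant is 14.
Nonzero, so no common point exists.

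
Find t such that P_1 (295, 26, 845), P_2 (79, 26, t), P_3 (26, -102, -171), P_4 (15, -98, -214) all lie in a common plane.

13

The points are coplanar iff P_1P_2 · (P_1P_3 × P_1P_4) = 0.
Expanding, this is linear in t: (-2484)t + (32292) = 0.
So t = 13.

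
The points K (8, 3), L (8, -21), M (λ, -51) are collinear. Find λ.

The three points are collinear iff det[KL; KM] = 0.
This determinant is linear in λ: (24)λ + (-192) = 0, so λ = 8.

8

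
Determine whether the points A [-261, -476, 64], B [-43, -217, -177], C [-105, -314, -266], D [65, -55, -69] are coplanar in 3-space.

Yes

A normal to the plane through A, B, C is n = AB × AC = (-46428, 34344, -5088).
The plane has equation n·P = -4555668. For D: n·D = -4555668.
Equal, so D lies in the plane and all four are coplanar.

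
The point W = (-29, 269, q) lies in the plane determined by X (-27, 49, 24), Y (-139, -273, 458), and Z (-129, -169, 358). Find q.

-152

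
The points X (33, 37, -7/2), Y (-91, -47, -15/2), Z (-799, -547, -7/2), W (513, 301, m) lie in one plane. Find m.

185/2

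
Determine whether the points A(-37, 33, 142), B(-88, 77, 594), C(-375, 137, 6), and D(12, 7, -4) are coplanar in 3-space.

No

With A as base: AB = (-51, 44, 452), AC = (-338, 104, -136), AD = (49, -26, -146).
AC × AD = (-18720, -56012, 3692).
AB · (AC × AD) = 158976.
Since 158976 ≠ 0, the four points are not coplanar.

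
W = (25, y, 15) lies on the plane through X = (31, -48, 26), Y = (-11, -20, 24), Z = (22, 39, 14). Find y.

31

Coplanarity requires XY · (XZ × XW) = 0.
XY = (-42, 28, -2), XZ = (-9, 87, -12); the triple product is linear in y with coefficient -486 and constant term 15066.
Setting it to zero: y = 31.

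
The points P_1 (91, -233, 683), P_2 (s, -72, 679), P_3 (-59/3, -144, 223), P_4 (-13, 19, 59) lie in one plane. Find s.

439/3

Normal to plane P_1P_3P_4: n = (60384, -21216, -18632); plane equation n·P = -2287384.
Requiring n·P_2 = -2287384: (60384)s + (-11123576) = -2287384.
So s = 439/3.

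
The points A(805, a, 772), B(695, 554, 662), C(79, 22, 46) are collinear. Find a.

Direction BC = (-616, -532, -616). From the x-coordinate of A, the parameter along the line is τ = (805 − 695)/(-616) = -5/28.
Then a = 554 + (-5/28)·(-532) = 649.

649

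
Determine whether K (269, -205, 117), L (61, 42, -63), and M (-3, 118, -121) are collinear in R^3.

No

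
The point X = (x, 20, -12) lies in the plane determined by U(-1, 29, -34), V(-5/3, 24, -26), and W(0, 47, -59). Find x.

-5

The plane through U, V, W has equation −19x − (26/3)y − 7z = 17/3.
Substituting X: (-19)x + (-268/3) = 17/3, so x = -5.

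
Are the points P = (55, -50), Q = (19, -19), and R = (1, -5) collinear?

No

PQ = (-36, 31), PR = (-54, 45).
det[PQ; PR] = (-36)(45) − (31)(-54) = 54.
The determinant is nonzero, so they are not collinear.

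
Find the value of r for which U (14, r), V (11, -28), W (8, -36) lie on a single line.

-20

The three points are collinear iff det[UV; UW] = 0.
This determinant is linear in r: (-3)r + (-60) = 0, so r = -20.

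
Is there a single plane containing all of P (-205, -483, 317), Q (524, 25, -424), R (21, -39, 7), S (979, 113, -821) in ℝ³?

No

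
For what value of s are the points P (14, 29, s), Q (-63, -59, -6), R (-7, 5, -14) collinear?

-17

Collinearity requires PQ × PR = 0; each component is linear in s.
The x-component gives (64)s + (1088) = 0, so s = -17.
The remaining components then also vanish.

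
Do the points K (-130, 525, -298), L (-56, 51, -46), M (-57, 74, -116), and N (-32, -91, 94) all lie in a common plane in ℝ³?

A normal to the plane through K, L, M is n = KL × KM = (27384, 4928, 1228).
The plane has equation n·P = -1338664. For N: n·N = -1209304.
-1209304 ≠ -1338664, so N is off the plane.

No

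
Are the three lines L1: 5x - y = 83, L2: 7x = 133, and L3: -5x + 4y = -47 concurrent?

Yes

The three lines meet at one point iff the augmented coefficient matrix [aᵢ bᵢ cᵢ] has rank < 3, i.e. its determinant vanishes.
Here the determinant is 0.
It vanishes, so the lines are concurrent at (19, 12).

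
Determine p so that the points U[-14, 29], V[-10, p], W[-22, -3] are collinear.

The three points are collinear iff det[UV; UW] = 0.
This determinant is linear in p: (8)p + (-360) = 0, so p = 45.

45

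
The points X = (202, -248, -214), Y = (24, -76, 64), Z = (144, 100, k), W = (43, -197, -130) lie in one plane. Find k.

The points are coplanar iff XY · (XZ × XW) = 0.
Expanding, this is linear in k: (-18270)k + (6284880) = 0.
So k = 344.

344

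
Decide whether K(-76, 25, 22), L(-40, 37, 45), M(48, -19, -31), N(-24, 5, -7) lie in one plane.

No

A normal to the plane through K, L, M is n = KL × KM = (376, 4760, -3072).
The plane has equation n·P = 22840. For N: n·N = 36280.
36280 ≠ 22840, so N is off the plane.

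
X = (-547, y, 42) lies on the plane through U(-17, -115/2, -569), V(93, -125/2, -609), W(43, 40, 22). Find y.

35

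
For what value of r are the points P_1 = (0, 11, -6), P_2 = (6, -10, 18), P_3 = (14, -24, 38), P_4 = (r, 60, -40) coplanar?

8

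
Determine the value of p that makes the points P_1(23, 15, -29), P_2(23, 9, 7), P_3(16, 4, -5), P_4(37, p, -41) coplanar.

Normal to plane P_1P_2P_3: n = (252, -252, -42); plane equation n·P = 3234.
Requiring n·P_4 = 3234: (-252)p + (11046) = 3234.
So p = 31.

31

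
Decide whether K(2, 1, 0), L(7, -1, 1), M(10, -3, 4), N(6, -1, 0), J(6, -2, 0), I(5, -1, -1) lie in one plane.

No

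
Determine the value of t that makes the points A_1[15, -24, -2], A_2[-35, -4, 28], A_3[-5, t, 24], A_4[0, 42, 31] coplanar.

Normal to plane A_1A_2A_4: n = (-1320, 1200, -3000); plane equation n·P = -42600.
Requiring n·A_3 = -42600: (1200)t + (-65400) = -42600.
So t = 19.

19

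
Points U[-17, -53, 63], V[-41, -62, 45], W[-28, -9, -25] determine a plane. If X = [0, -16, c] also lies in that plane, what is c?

A normal to the plane is n = UV × UW = (1584, -1914, -1155).
X lies in the plane iff n · UX = 0.
This gives (-1155)c + (28875) = 0, so c = 25.

25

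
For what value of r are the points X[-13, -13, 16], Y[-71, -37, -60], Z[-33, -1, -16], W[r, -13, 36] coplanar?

1

Normal to plane XYZ: n = (1680, -336, -1176); plane equation n·P = -36288.
Requiring n·W = -36288: (1680)r + (-37968) = -36288.
So r = 1.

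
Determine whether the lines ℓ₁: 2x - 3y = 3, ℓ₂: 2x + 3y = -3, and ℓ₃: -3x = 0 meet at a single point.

The three lines meet at one point iff the augmented coefficient matrix [aᵢ bᵢ cᵢ] has rank < 3, i.e. its determinant vanishes.
Here the determinant is 0.
It vanishes, so the lines are concurrent at (0, -1).

Yes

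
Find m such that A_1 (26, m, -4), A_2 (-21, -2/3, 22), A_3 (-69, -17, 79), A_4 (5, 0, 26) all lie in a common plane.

25/3

Coplanarity ⇔ det[A_1A_2; A_1A_3; A_1A_4] = 0.
Expanding, this is linear in m: (-1674)m + (13950) = 0.
So m = 25/3.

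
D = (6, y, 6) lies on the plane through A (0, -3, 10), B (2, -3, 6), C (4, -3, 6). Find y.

-3

Coplanarity requires AB · (AC × AD) = 0.
AB = (2, 0, -4), AC = (4, 0, -4); the triple product is linear in y with coefficient -8 and constant term -24.
Setting it to zero: y = -3.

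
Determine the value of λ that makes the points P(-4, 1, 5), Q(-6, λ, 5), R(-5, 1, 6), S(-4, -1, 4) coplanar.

-3

Normal to plane PRS: n = (2, -1, 2); plane equation n·X = 1.
Requiring n·Q = 1: (-1)λ + (-2) = 1.
So λ = -3.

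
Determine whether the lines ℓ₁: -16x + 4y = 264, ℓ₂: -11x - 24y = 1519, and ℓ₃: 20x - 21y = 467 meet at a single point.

No

Intersecting ℓ₁ and ℓ₂: solving the 2×2 system gives (x, y) = (-29, -50).
Substitute into ℓ₃: (20)(-29) + (-21)(-50) = 470.
But ℓ₃ requires 467 ≠ 470, so the three lines have no common point.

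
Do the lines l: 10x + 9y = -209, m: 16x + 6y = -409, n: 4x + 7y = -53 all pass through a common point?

Intersecting l and m: solving the 2×2 system gives (x, y) = (-809/28, 373/42).
Substitute into n: (4)(-809/28) + (7)(373/42) = -2243/42.
But n requires -53 ≠ -2243/42, so the three lines have no common point.

No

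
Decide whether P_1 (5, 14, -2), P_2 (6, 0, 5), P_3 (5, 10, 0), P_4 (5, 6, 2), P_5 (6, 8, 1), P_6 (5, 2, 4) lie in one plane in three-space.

Yes

The plane through P_1, P_2, P_3 has normal n = P_1P_2 × P_1P_3 = (0, -2, -4) and equation n·P = -20.
Checking the remaining points: n·P_4 = -20, n·P_5 = -20, n·P_6 = -20.
All equal -20, so all 6 points lie in one plane.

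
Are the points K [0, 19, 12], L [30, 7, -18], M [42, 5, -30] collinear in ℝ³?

KL = (30, -12, -30), KM = (42, -14, -42).
Comparing components 2 and 3: (-12)(-42) − (-30)(-14) = 84 ≠ 0, so KL and KM are not parallel and the points are not collinear.

No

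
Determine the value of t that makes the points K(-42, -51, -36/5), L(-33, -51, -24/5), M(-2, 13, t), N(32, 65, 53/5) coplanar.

12/5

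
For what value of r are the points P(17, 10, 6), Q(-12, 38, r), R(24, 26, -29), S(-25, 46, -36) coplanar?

-29

Normal to plane PRS: n = (588, 1764, 924); plane equation n·X = 33180.
Requiring n·Q = 33180: (924)r + (59976) = 33180.
So r = -29.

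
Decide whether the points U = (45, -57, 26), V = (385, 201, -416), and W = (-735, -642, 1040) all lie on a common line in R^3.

UV = (340, 258, -442), UW = (-780, -585, 1014).
Comparing components 2 and 3: (258)(1014) − (-442)(-585) = 3042 ≠ 0, so UV and UW are not parallel and the points are not collinear.

No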